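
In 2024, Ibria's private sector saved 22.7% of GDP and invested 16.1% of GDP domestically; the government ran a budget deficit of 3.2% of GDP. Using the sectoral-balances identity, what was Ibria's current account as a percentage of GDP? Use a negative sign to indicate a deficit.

3.4

By the sectoral-balances identity, CA = (S_private - I) + (T - G).
Private balance = 22.7 - 16.1 = 6.6
Government balance (T - G) = -3.2
CA = 6.6 + (-3.2) = 3.4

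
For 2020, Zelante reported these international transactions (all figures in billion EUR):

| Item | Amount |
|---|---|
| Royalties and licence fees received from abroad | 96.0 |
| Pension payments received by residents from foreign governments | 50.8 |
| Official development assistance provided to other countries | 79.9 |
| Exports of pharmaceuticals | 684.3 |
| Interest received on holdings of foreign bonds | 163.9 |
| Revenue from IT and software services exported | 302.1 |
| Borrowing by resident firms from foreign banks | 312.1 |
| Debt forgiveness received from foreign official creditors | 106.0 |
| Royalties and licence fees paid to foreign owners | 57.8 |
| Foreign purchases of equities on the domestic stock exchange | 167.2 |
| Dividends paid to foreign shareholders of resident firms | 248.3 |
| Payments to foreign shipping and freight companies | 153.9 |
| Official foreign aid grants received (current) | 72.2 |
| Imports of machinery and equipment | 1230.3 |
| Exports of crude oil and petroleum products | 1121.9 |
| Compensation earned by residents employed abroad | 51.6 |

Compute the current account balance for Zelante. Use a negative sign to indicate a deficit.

772.6

Goods: -1230.3 + 684.3 + 1121.9 = 575.9
Services: -153.9 - 57.8 + 302.1 + 96.0 = 186.4
Primary income: 51.6 + 163.9 - 248.3 = -32.8
Secondary income: 50.8 + 72.2 - 79.9 = 43.1
Current account = 575.9 + 186.4 + (-32.8) + 43.1 = 772.6
(Excluded from the current account — financial account: borrowing by resident firms from foreign banks 312.1, foreign purchases of equities on the domestic stock exchange 167.2; capital account: debt forgiveness received from foreign official creditors 106.0.)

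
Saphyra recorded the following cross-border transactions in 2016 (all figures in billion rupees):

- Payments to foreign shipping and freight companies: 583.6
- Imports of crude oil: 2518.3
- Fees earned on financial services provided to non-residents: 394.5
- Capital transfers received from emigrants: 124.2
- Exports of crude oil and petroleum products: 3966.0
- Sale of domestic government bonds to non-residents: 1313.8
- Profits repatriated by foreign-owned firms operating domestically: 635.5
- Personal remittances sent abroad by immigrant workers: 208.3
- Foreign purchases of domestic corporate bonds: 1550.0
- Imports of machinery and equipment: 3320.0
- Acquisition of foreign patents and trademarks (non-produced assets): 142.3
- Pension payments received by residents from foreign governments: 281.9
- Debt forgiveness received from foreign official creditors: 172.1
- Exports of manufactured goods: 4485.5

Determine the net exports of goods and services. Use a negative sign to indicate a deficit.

2424.1

Goods: -3320.0 + 4485.5 + 3966.0 - 2518.3 = 2613.2
Services: -583.6 + 394.5 = -189.1
Trade balance = 2613.2 + (-189.1) = 2424.1
(Excluded from the trade balance — capital account: capital transfers received from emigrants 124.2, acquisition of foreign patents and trademarks (non-produced assets) 142.3, debt forgiveness received from foreign official creditors 172.1; financial account: sale of domestic government bonds to non-residents 1313.8, foreign purchases of domestic corporate bonds 1550.0; primary income: profits repatriated by foreign-owned firms operating domestically 635.5; secondary income: personal remittances sent abroad by immigrant workers 208.3, pension payments received by residents from foreign governments 281.9.)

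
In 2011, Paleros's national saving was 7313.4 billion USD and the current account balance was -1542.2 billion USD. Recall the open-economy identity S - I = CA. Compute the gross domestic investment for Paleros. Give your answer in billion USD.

S - I = CA (net lending to the rest of the world).
I = S - CA = 7313.4 - (-1542.2) = 8855.6

8855.6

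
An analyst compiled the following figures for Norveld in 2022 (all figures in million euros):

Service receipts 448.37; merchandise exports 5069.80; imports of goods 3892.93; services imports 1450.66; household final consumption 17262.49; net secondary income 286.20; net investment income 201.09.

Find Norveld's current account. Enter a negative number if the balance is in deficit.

661.87

Goods balance = 5069.80 - 3892.93 = 1176.87
Services balance = 448.37 - 1450.66 = -1002.29
Trade balance (goods + services) = 1176.87 + (-1002.29) = 174.58
Net primary income = 201.09
Net secondary income = 286.20
Current account = 174.58 + 201.09 + 286.20 = 661.87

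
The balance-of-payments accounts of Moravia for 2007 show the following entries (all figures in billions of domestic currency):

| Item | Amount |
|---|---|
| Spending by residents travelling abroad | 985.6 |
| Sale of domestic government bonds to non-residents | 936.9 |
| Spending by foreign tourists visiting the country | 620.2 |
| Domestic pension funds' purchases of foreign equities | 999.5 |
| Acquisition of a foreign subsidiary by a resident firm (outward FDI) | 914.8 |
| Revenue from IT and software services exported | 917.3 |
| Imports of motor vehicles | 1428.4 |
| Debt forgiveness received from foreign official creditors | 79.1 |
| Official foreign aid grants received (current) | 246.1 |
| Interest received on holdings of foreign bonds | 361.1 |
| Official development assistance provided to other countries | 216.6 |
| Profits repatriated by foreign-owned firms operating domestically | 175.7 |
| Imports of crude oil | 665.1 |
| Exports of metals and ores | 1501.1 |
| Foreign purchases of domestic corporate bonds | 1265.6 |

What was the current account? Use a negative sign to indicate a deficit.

Goods: 1501.1 - 1428.4 - 665.1 = -592.4
Services: 620.2 + 917.3 - 985.6 = 551.9
Primary income: -175.7 + 361.1 = 185.4
Secondary income: -216.6 + 246.1 = 29.5
Current account = (-592.4) + 551.9 + 185.4 + 29.5 = 174.4
(Excluded from the current account — financial account: sale of domestic government bonds to non-residents 936.9, domestic pension funds' purchases of foreign equities 999.5, acquisition of a foreign subsidiary by a resident firm (outward FDI) 914.8, foreign purchases of domestic corporate bonds 1265.6; capital account: debt forgiveness received from foreign official creditors 79.1.)

174.4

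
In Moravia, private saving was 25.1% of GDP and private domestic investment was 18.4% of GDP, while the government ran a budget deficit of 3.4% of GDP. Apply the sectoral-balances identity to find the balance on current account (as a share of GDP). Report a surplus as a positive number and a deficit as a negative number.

3.3

By the sectoral-balances identity, CA = (S_private - I) + (T - G).
Private balance = 25.1 - 18.4 = 6.7
Government balance (T - G) = -3.4
CA = 6.7 + (-3.4) = 3.3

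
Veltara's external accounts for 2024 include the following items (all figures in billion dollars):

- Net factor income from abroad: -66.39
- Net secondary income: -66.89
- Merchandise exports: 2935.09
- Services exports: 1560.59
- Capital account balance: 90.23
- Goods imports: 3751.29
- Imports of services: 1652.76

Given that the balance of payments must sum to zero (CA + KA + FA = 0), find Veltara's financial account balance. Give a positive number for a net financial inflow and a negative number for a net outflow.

951.42

Goods balance = 2935.09 - 3751.29 = -816.20
Services balance = 1560.59 - 1652.76 = -92.17
Trade balance (goods + services) = -816.20 + (-92.17) = -908.37
Net primary income = -66.39
Net secondary income = -66.89
Current account = -908.37 + (-66.39) + (-66.89) = -1041.65
Financial account = -(-1041.65 + 90.23) = 951.42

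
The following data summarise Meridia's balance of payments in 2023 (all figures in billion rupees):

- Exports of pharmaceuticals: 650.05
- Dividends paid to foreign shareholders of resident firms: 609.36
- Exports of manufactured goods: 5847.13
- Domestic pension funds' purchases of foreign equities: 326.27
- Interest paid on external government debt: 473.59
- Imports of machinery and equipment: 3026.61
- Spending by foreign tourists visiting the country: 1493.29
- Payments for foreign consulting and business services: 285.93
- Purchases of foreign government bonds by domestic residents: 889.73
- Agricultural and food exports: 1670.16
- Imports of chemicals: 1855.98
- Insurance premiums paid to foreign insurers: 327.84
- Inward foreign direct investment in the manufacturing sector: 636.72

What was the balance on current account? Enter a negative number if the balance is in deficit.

Goods: 1670.16 - 1855.98 - 3026.61 + 5847.13 + 650.05 = 3284.75
Services: 1493.29 - 285.93 - 327.84 = 879.52
Primary income: -473.59 - 609.36 = -1082.95
Current account = 3284.75 + 879.52 + (-1082.95) = 3081.32
(Excluded from the current account — financial account: domestic pension funds' purchases of foreign equities 326.27, purchases of foreign government bonds by domestic residents 889.73, inward foreign direct investment in the manufacturing sector 636.72.)

3081.32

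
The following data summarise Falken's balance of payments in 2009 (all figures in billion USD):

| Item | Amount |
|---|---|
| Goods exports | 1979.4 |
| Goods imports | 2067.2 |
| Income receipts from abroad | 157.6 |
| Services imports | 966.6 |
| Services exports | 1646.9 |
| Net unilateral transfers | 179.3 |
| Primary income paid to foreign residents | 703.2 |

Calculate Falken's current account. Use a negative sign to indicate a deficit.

226.2

Goods balance = 1979.4 - 2067.2 = -87.8
Services balance = 1646.9 - 966.6 = 680.3
Trade balance (goods + services) = -87.8 + 680.3 = 592.5
Net primary income = 157.6 - 703.2 = -545.6
Net secondary income = 179.3
Current account = 592.5 + (-545.6) + 179.3 = 226.2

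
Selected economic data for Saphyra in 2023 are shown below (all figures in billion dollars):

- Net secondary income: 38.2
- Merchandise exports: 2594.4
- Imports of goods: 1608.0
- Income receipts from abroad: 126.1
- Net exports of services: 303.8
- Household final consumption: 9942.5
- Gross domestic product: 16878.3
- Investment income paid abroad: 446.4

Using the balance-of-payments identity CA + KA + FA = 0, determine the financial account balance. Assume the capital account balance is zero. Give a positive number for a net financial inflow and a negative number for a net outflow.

Goods balance = 2594.4 - 1608.0 = 986.4
Services balance = 303.8
Trade balance (goods + services) = 986.4 + 303.8 = 1290.2
Net primary income = 126.1 - 446.4 = -320.3
Net secondary income = 38.2
Current account = 1290.2 + (-320.3) + 38.2 = 1008.1
Financial account = -(1008.1) = -1008.1

-1008.1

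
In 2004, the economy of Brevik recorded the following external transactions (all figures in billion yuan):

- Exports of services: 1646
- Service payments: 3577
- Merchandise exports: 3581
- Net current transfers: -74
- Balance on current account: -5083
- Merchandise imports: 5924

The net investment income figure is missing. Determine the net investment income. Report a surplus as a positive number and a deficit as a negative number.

Current account = goods balance + services balance + net primary income + net secondary income
Sum of the known components = -4348
Net investment income = CA - (known components) = -5083 - (-4348) = -735

-735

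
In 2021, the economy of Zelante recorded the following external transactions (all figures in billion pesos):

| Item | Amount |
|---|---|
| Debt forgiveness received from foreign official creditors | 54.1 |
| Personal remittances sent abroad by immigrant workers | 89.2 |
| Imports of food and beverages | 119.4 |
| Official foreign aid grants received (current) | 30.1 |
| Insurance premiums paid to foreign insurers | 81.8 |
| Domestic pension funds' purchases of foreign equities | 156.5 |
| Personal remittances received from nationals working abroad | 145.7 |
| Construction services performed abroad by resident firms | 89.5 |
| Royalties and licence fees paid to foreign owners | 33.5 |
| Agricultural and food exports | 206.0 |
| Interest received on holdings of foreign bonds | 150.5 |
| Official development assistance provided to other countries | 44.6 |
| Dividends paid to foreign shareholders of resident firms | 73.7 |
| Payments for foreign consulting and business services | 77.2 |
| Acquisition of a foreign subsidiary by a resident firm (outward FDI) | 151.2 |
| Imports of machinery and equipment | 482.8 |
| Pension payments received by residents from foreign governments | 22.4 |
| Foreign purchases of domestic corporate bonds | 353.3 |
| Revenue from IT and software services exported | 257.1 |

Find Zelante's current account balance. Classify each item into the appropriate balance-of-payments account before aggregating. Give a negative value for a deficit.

-100.9

Goods: 206.0 - 119.4 - 482.8 = -396.2
Services: -33.5 + 257.1 - 77.2 + 89.5 - 81.8 = 154.1
Primary income: -73.7 + 150.5 = 76.8
Secondary income: -44.6 + 145.7 - 89.2 + 30.1 + 22.4 = 64.4
Current account = (-396.2) + 154.1 + 76.8 + 64.4 = -100.9
(Excluded from the current account — capital account: debt forgiveness received from foreign official creditors 54.1; financial account: domestic pension funds' purchases of foreign equities 156.5, acquisition of a foreign subsidiary by a resident firm (outward FDI) 151.2, foreign purchases of domestic corporate bonds 353.3.)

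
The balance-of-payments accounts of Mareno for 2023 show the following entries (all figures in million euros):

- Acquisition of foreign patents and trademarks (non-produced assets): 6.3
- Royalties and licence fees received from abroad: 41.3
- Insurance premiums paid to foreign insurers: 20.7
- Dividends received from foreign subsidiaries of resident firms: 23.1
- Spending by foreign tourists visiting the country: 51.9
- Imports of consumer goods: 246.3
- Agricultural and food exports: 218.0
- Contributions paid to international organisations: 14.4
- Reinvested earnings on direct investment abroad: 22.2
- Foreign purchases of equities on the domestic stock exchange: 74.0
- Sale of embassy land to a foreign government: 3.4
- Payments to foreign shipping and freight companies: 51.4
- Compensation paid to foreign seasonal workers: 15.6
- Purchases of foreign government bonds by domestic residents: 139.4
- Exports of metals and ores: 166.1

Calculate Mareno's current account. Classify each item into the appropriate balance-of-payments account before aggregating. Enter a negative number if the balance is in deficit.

174.2

Goods: 218.0 + 166.1 - 246.3 = 137.8
Services: -20.7 - 51.4 + 51.9 + 41.3 = 21.1
Primary income: -15.6 + 22.2 + 23.1 = 29.7
Secondary income: -14.4
Current account = 137.8 + 21.1 + 29.7 + (-14.4) = 174.2
(Excluded from the current account — capital account: acquisition of foreign patents and trademarks (non-produced assets) 6.3, sale of embassy land to a foreign government 3.4; financial account: foreign purchases of equities on the domestic stock exchange 74.0, purchases of foreign government bonds by domestic residents 139.4.)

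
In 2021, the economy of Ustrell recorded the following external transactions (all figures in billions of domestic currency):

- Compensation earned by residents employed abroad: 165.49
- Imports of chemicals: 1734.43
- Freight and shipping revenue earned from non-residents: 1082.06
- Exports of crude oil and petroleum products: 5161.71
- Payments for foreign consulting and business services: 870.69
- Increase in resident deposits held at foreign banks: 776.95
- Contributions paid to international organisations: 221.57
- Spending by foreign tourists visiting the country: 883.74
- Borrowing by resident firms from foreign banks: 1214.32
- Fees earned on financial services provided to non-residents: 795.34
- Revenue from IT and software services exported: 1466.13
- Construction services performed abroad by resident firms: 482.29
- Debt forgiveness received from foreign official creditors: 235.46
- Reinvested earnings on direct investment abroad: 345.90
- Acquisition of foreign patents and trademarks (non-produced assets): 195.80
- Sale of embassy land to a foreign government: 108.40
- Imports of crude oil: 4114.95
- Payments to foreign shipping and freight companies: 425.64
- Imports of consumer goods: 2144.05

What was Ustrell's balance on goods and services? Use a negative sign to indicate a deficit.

581.51

Goods: -4114.95 - 2144.05 + 5161.71 - 1734.43 = -2831.72
Services: 883.74 - 425.64 + 795.34 + 1466.13 - 870.69 + 482.29 + 1082.06 = 3413.23
Trade balance = -2831.72 + 3413.23 = 581.51
(Excluded from the trade balance — primary income: compensation earned by residents employed abroad 165.49, reinvested earnings on direct investment abroad 345.90; financial account: increase in resident deposits held at foreign banks 776.95, borrowing by resident firms from foreign banks 1214.32; secondary income: contributions paid to international organisations 221.57; capital account: debt forgiveness received from foreign official creditors 235.46, acquisition of foreign patents and trademarks (non-produced assets) 195.80, sale of embassy land to a foreign government 108.40.)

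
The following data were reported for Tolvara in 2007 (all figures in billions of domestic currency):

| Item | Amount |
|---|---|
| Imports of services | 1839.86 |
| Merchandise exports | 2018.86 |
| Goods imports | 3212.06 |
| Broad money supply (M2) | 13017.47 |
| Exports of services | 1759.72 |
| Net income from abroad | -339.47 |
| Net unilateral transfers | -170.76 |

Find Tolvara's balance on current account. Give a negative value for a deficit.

Goods balance = 2018.86 - 3212.06 = -1193.20
Services balance = 1759.72 - 1839.86 = -80.14
Trade balance (goods + services) = -1193.20 + (-80.14) = -1273.34
Net primary income = -339.47
Net secondary income = -170.76
Current account = -1273.34 + (-339.47) + (-170.76) = -1783.57

-1783.57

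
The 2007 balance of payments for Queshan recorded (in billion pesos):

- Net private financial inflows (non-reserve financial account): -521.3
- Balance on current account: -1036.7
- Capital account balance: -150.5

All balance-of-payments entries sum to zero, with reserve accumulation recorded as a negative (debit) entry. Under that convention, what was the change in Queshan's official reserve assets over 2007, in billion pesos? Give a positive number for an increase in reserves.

Official reserve transactions balance = -((-1036.7) + (-150.5) + (-521.3)) = 1708.5
An accumulation of reserves is recorded as a debit (negative entry), so the change in the stock of reserves is the negative of that balance.
Change in official reserves = -(1708.5) = -1708.5

-1708.5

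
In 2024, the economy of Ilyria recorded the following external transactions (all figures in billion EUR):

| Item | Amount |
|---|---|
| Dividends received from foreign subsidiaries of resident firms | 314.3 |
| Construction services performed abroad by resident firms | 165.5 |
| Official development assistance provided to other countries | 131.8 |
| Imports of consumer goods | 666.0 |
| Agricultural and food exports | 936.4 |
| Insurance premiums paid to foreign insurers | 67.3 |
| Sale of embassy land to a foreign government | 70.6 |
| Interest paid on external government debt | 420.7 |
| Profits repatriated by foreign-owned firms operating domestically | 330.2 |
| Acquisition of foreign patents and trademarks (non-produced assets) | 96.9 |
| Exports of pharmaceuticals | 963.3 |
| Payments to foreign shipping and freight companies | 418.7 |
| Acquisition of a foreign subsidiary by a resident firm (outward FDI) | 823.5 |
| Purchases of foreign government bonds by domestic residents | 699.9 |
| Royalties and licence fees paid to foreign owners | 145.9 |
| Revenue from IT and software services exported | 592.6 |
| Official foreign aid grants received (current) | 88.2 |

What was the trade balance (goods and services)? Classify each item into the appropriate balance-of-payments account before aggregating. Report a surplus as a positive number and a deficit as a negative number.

1359.9

Goods: -666.0 + 963.3 + 936.4 = 1233.7
Services: 165.5 - 418.7 - 145.9 - 67.3 + 592.6 = 126.2
Trade balance = 1233.7 + 126.2 = 1359.9
(Excluded from the trade balance — primary income: dividends received from foreign subsidiaries of resident firms 314.3, interest paid on external government debt 420.7, profits repatriated by foreign-owned firms operating domestically 330.2; secondary income: official development assistance provided to other countries 131.8, official foreign aid grants received (current) 88.2; capital account: sale of embassy land to a foreign government 70.6, acquisition of foreign patents and trademarks (non-produced assets) 96.9; financial account: acquisition of a foreign subsidiary by a resident firm (outward FDI) 823.5, purchases of foreign government bonds by domestic residents 699.9.)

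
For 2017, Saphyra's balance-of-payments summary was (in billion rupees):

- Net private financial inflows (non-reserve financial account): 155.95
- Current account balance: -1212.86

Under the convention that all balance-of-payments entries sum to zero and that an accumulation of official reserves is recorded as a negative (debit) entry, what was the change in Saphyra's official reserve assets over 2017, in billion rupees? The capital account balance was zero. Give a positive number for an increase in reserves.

Official reserve transactions balance = -((-1212.86) + 155.95) = 1056.91
An accumulation of reserves is recorded as a debit (negative entry), so the change in the stock of reserves is the negative of that balance.
Change in official reserves = -(1056.91) = -1056.91

-1056.91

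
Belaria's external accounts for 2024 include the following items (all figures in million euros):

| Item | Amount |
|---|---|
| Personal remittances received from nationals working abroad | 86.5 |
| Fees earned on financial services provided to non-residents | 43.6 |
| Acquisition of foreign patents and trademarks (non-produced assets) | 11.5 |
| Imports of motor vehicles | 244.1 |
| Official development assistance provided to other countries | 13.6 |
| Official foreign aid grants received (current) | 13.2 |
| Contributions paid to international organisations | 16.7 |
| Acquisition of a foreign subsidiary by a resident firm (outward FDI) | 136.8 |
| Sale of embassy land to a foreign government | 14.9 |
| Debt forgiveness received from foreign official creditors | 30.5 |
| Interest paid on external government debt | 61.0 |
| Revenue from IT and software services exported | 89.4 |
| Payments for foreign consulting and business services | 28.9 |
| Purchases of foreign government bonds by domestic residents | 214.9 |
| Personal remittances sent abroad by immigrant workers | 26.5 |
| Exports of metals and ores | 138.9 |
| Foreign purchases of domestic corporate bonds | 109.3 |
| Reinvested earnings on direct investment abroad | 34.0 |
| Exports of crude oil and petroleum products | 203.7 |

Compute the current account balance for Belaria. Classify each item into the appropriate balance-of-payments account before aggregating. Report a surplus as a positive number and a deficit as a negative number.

218.5

Goods: -244.1 + 138.9 + 203.7 = 98.5
Services: 43.6 + 89.4 - 28.9 = 104.1
Primary income: 34.0 - 61.0 = -27.0
Secondary income: -26.5 - 16.7 - 13.6 + 86.5 + 13.2 = 42.9
Current account = 98.5 + 104.1 + (-27.0) + 42.9 = 218.5
(Excluded from the current account — capital account: acquisition of foreign patents and trademarks (non-produced assets) 11.5, sale of embassy land to a foreign government 14.9, debt forgiveness received from foreign official creditors 30.5; financial account: acquisition of a foreign subsidiary by a resident firm (outward FDI) 136.8, purchases of foreign government bonds by domestic residents 214.9, foreign purchases of domestic corporate bonds 109.3.)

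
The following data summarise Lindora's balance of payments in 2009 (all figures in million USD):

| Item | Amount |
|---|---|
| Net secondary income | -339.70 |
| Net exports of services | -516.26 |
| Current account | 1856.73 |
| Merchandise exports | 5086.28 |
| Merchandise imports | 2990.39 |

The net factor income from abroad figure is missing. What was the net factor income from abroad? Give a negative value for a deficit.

Current account = goods balance + services balance + net primary income + net secondary income
Sum of the known components = 1239.93
Net factor income from abroad = CA - (known components) = 1856.73 - 1239.93 = 616.80

616.80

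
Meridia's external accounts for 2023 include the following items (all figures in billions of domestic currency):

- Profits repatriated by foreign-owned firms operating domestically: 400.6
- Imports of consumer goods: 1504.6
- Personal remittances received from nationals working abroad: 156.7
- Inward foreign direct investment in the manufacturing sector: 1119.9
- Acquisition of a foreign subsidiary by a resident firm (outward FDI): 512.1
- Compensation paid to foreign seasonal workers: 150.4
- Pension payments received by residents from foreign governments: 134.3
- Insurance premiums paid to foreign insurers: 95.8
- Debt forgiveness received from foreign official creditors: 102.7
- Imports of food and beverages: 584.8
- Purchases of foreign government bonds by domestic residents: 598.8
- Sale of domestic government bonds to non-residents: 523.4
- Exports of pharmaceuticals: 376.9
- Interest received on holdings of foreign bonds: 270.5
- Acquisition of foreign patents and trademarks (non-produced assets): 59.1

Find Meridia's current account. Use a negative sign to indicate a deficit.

Goods: -1504.6 - 584.8 + 376.9 = -1712.5
Services: -95.8
Primary income: -150.4 - 400.6 + 270.5 = -280.5
Secondary income: 134.3 + 156.7 = 291.0
Current account = (-1712.5) + (-95.8) + (-280.5) + 291.0 = -1797.8
(Excluded from the current account — financial account: inward foreign direct investment in the manufacturing sector 1119.9, acquisition of a foreign subsidiary by a resident firm (outward FDI) 512.1, purchases of foreign government bonds by domestic residents 598.8, sale of domestic government bonds to non-residents 523.4; capital account: debt forgiveness received from foreign official creditors 102.7, acquisition of foreign patents and trademarks (non-produced assets) 59.1.)

-1797.8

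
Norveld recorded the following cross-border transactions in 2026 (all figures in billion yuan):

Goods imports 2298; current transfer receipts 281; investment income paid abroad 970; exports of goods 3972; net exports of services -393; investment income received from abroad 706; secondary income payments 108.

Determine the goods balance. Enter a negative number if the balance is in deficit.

1674

Goods balance = 3972 - 2298 = 1674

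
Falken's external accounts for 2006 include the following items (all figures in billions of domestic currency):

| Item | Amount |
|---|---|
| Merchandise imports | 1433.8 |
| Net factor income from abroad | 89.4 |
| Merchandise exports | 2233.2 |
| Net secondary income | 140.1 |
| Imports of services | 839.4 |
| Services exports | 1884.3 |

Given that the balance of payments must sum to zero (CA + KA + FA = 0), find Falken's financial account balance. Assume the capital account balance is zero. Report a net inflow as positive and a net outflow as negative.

Goods balance = 2233.2 - 1433.8 = 799.4
Services balance = 1884.3 - 839.4 = 1044.9
Trade balance (goods + services) = 799.4 + 1044.9 = 1844.3
Net primary income = 89.4
Net secondary income = 140.1
Current account = 1844.3 + 89.4 + 140.1 = 2073.8
Financial account = -(2073.8) = -2073.8

-2073.8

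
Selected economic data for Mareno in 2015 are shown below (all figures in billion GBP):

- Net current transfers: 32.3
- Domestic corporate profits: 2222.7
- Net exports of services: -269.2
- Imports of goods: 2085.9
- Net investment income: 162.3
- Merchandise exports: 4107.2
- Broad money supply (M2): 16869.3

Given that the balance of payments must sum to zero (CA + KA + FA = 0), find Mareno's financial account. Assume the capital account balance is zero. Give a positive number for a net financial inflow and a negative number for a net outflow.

-1946.7

Goods balance = 4107.2 - 2085.9 = 2021.3
Services balance = -269.2
Trade balance (goods + services) = 2021.3 + (-269.2) = 1752.1
Net primary income = 162.3
Net secondary income = 32.3
Current account = 1752.1 + 162.3 + 32.3 = 1946.7
Financial account = -(1946.7) = -1946.7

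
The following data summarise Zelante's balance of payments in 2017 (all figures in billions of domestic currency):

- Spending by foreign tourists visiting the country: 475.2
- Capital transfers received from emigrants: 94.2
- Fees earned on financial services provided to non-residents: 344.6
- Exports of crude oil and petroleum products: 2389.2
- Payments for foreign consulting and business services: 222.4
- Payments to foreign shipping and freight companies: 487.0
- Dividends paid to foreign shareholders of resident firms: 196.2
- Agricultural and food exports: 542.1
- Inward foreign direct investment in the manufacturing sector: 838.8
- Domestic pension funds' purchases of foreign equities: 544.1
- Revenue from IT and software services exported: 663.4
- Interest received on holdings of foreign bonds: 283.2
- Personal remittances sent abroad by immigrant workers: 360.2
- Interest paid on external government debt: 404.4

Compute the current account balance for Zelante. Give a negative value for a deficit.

3027.5

Goods: 2389.2 + 542.1 = 2931.3
Services: -222.4 - 487.0 + 344.6 + 475.2 + 663.4 = 773.8
Primary income: -196.2 + 283.2 - 404.4 = -317.4
Secondary income: -360.2
Current account = 2931.3 + 773.8 + (-317.4) + (-360.2) = 3027.5
(Excluded from the current account — capital account: capital transfers received from emigrants 94.2; financial account: inward foreign direct investment in the manufacturing sector 838.8, domestic pension funds' purchases of foreign equities 544.1.)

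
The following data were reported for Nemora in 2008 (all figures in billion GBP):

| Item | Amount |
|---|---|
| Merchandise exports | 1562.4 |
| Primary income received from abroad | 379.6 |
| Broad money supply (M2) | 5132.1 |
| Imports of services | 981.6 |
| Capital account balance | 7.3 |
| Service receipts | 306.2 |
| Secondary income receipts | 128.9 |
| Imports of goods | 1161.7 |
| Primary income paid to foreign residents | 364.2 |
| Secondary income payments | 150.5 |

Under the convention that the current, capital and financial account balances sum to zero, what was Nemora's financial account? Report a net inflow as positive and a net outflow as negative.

Goods balance = 1562.4 - 1161.7 = 400.7
Services balance = 306.2 - 981.6 = -675.4
Trade balance (goods + services) = 400.7 + (-675.4) = -274.7
Net primary income = 379.6 - 364.2 = 15.4
Net secondary income = 128.9 - 150.5 = -21.6
Current account = -274.7 + 15.4 + (-21.6) = -280.9
Financial account = -(-280.9 + 7.3) = 273.6

273.6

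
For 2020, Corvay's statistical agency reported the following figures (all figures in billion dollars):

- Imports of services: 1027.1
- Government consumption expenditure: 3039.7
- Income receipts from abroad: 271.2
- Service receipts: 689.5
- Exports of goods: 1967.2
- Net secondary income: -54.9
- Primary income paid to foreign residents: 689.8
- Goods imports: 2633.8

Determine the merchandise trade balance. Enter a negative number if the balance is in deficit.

Goods balance = 1967.2 - 2633.8 = -666.6

-666.6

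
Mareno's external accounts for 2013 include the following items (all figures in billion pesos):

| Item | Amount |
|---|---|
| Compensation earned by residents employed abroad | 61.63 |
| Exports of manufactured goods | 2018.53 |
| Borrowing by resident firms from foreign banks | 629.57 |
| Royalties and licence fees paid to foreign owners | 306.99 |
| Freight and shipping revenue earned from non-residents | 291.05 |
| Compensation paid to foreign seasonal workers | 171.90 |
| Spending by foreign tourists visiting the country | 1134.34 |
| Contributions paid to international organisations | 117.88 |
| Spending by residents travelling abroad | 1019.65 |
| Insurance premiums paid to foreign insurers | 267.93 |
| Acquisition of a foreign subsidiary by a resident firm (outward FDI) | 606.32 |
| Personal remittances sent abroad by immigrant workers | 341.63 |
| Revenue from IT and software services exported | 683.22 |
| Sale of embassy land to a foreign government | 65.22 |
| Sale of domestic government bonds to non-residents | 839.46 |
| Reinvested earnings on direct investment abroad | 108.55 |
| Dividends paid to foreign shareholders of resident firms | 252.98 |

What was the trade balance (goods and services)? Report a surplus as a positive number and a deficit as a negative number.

2532.57

Goods: 2018.53
Services: 683.22 + 1134.34 - 1019.65 - 267.93 + 291.05 - 306.99 = 514.04
Trade balance = 2018.53 + 514.04 = 2532.57
(Excluded from the trade balance — primary income: compensation earned by residents employed abroad 61.63, compensation paid to foreign seasonal workers 171.90, reinvested earnings on direct investment abroad 108.55, dividends paid to foreign shareholders of resident firms 252.98; financial account: borrowing by resident firms from foreign banks 629.57, acquisition of a foreign subsidiary by a resident firm (outward FDI) 606.32, sale of domestic government bonds to non-residents 839.46; secondary income: contributions paid to international organisations 117.88, personal remittances sent abroad by immigrant workers 341.63; capital account: sale of embassy land to a foreign government 65.22.)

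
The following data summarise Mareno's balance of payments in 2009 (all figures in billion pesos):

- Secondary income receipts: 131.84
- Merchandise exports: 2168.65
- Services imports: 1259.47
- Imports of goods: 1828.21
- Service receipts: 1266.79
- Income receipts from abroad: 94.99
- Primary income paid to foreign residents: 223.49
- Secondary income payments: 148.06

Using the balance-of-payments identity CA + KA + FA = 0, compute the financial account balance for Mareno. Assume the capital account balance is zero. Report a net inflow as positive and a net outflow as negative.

Goods balance = 2168.65 - 1828.21 = 340.44
Services balance = 1266.79 - 1259.47 = 7.32
Trade balance (goods + services) = 340.44 + 7.32 = 347.76
Net primary income = 94.99 - 223.49 = -128.50
Net secondary income = 131.84 - 148.06 = -16.22
Current account = 347.76 + (-128.50) + (-16.22) = 203.04
Financial account = -(203.04) = -203.04

-203.04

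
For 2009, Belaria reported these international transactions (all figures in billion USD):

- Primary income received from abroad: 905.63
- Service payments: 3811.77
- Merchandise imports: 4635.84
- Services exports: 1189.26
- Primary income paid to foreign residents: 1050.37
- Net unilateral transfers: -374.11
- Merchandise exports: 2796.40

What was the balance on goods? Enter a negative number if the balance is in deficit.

-1839.44

Goods balance = 2796.40 - 4635.84 = -1839.44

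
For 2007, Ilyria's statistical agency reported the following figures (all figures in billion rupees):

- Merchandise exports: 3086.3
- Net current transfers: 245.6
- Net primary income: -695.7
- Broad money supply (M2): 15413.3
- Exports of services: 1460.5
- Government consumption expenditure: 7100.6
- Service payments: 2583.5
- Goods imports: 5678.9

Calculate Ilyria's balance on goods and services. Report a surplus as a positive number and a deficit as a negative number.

Goods balance = 3086.3 - 5678.9 = -2592.6
Services balance = 1460.5 - 2583.5 = -1123.0
Trade balance (goods + services) = -2592.6 + (-1123.0) = -3715.6

-3715.6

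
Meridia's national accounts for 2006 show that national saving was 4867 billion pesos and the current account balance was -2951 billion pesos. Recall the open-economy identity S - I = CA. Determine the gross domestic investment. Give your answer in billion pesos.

I = S - CA = 4867 - (-2951) = 7818

7818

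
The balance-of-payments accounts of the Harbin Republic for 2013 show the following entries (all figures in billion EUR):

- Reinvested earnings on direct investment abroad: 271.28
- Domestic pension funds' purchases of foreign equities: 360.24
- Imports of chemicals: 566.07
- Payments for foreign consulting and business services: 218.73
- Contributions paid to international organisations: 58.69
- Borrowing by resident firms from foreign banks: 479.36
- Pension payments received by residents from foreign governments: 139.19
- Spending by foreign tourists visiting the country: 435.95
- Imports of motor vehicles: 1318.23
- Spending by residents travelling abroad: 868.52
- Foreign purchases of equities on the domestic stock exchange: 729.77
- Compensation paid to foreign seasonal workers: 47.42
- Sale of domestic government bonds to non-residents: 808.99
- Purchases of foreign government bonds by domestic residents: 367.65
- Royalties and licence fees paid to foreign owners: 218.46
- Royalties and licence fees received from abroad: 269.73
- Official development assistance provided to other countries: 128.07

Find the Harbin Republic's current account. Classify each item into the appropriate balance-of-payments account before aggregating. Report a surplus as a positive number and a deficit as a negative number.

-2308.04

Goods: -1318.23 - 566.07 = -1884.30
Services: -218.73 + 269.73 - 218.46 + 435.95 - 868.52 = -600.03
Primary income: 271.28 - 47.42 = 223.86
Secondary income: -128.07 - 58.69 + 139.19 = -47.57
Current account = (-1884.30) + (-600.03) + 223.86 + (-47.57) = -2308.04
(Excluded from the current account — financial account: domestic pension funds' purchases of foreign equities 360.24, borrowing by resident firms from foreign banks 479.36, foreign purchases of equities on the domestic stock exchange 729.77, sale of domestic government bonds to non-residents 808.99, purchases of foreign government bonds by domestic residents 367.65.)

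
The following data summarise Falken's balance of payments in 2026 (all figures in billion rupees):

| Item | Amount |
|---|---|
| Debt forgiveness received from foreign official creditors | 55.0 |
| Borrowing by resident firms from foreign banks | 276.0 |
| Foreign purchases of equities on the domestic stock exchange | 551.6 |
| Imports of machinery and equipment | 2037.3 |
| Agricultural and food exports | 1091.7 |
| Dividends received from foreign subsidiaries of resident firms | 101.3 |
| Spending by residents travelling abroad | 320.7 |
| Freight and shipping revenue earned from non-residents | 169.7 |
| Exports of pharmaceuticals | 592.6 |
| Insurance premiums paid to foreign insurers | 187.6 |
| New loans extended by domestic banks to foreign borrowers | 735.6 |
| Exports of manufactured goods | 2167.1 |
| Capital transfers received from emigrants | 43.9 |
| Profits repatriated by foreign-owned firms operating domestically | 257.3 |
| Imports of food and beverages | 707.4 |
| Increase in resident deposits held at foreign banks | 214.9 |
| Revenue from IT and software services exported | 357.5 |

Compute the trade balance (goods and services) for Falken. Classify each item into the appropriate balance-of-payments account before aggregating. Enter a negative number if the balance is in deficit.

Goods: 2167.1 + 1091.7 + 592.6 - 707.4 - 2037.3 = 1106.7
Services: -187.6 - 320.7 + 357.5 + 169.7 = 18.9
Trade balance = 1106.7 + 18.9 = 1125.6
(Excluded from the trade balance — capital account: debt forgiveness received from foreign official creditors 55.0, capital transfers received from emigrants 43.9; financial account: borrowing by resident firms from foreign banks 276.0, foreign purchases of equities on the domestic stock exchange 551.6, new loans extended by domestic banks to foreign borrowers 735.6, increase in resident deposits held at foreign banks 214.9; primary income: dividends received from foreign subsidiaries of resident firms 101.3, profits repatriated by foreign-owned firms operating domestically 257.3.)

1125.6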